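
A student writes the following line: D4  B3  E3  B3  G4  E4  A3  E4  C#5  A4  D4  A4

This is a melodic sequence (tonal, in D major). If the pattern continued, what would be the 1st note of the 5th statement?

Grouping in 4s, the 1st note of each cell is D4, G4, C#5.
Extending up a 4th: F#5 → B5.

B5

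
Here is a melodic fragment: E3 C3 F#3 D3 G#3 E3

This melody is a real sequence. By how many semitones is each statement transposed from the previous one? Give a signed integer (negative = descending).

Unit = 2 notes; the statements start on E3, F#3, G#3, moving up a 2nd each time.
Counting half-steps from E3 to F#3: 2.

2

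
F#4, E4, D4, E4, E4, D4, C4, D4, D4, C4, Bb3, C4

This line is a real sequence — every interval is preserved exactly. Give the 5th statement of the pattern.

With a 4-note motive the entries are F#4, E4, D4, each down a 2nd from the previous.
Carrying on: C4 → Bb3.
From Bb3 the exact shape gives Bb3 Ab3 Gb3 Ab3.

Bb3 Ab3 Gb3 Ab3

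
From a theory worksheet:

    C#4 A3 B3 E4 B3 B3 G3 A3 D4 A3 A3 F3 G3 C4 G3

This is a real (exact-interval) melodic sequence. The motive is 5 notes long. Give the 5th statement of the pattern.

F3 Db3 Eb3 Ab3 Eb3

With a 5-note motive the entries are C#4, B3, A3, each down a 2nd from the previous.
Continuing the starts: G3 → F3.
So cell 5 is F3 Db3 Eb3 Ab3 Eb3.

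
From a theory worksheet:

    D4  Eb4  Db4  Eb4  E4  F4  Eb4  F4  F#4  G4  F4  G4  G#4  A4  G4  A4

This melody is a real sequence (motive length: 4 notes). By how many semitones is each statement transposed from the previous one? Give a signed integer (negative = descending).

2

The 4-note cells begin on D4, E4, F#4, G#4 — each up a 2nd from the last.
Counting half-steps from D4 to E4: 2.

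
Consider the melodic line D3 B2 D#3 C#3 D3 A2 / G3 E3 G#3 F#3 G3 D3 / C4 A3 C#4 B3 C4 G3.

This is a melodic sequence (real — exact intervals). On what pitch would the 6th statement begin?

Unit = 6 notes; the statements start on D3, G3, C4, moving up a 4th each time.
Continuing: F4 → Bb4 → Eb5. Statement 6 starts on Eb5.

Eb5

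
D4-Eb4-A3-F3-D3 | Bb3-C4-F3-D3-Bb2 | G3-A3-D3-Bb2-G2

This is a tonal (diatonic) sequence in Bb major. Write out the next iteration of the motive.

Unit = 5 notes; the statements start on D4, Bb3, G3, moving down a 3rd each time.
So cell 4 is Eb3 F3 Bb2 G2 Eb2.

Eb3 F3 Bb2 G2 Eb2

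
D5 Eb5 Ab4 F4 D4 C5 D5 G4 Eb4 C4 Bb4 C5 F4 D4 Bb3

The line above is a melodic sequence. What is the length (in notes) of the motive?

5

There are 15 notes; a 5-note unit gives 3 cells:
D5 Eb5 Ab4 F4 D4 | C5 D5 G4 Eb4 C4 | Bb4 C5 F4 D4 Bb3
Each cell is the previous one down a 2nd — so the unit is 5 notes.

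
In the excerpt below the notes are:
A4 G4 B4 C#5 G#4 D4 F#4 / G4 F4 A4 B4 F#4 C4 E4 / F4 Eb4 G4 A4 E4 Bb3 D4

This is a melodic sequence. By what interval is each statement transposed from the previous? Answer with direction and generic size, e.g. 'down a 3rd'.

down a 2nd

Taking 7-note groups, the heads are A4, G4, F4: the pattern moves down a 2nd.
A4 to G4 is down a 2nd.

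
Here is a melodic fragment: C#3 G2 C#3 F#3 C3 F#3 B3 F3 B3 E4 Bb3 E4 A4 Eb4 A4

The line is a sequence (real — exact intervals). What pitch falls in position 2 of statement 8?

With 3-note cells, note 2 of each statement runs G2, C3, F3, Bb3, Eb4.
Extending up a 4th: Ab4 → Db5 → Gb5.

Gb5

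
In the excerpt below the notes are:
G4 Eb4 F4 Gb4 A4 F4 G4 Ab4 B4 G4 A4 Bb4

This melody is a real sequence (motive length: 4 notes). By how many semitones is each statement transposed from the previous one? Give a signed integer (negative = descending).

2

The 4-note cells begin on G4, A4, B4 — each up a 2nd from the last.
G4→A4 is 69 − 67 = 2 semitones.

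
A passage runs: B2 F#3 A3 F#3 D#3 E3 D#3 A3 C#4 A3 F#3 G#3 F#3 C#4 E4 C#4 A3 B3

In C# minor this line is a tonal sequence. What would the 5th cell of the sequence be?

Taking 6-note groups, the heads are B2, D#3, F#3: the pattern moves up a 3rd.
Carrying on: A3 → C#4.
Statement 5 starts on C#4 and keeps the same diatonic contour: C#4 G#4 B4 G#4 E4 F#4.

C#4 G#4 B4 G#4 E4 F#4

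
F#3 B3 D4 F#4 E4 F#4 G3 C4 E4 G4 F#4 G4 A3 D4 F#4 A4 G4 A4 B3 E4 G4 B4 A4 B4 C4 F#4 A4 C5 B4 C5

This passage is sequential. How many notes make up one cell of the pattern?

6

30 notes total. Splitting into 5 groups of 6:
F#3 B3 D4 F#4 E4 F#4 | G3 C4 E4 G4 F#4 G4 | A3 D4 F#4 A4 G4 A4 | B3 E4 G4 B4 A4 B4 | C4 F#4 A4 C5 B4 C5
Each cell is the previous one up a 2nd — so the unit is 6 notes.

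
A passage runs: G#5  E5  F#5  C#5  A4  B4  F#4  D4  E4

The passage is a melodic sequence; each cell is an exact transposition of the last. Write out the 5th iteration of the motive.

E3 C3 D3

Taking 3-note groups, the heads are G#5, C#5, F#4: the pattern moves down a 5th.
Continuing the starts: B3 → E3.
From E3 the exact shape gives E3 C3 D3.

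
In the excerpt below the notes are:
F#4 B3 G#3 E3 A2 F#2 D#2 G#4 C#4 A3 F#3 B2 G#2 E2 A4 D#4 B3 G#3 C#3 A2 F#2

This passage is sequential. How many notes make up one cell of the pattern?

21 notes total. Splitting into 3 groups of 7:
F#4 B3 G#3 E3 A2 F#2 D#2 | G#4 C#4 A3 F#3 B2 G#2 E2 | A4 D#4 B3 G#3 C#3 A2 F#2
That's a consistent up a 2nd shift per cell, and no other grouping gives one.

7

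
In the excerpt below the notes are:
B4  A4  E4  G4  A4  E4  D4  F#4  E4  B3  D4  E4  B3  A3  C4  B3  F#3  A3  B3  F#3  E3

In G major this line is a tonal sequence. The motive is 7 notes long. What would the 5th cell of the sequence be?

D3 C3 G2 B2 C3 G2 F#2

With a 7-note motive the entries are B4, F#4, C4, each down a 4th from the previous.
Carrying on: G3 → D3.
From D3 the diatonic shape gives D3 C3 G2 B2 C3 G2 F#2.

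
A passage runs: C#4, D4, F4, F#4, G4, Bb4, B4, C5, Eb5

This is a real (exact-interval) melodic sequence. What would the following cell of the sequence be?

E5 F5 Ab5

Taking 3-note groups, the heads are C#4, F#4, B4: the pattern moves up a 4th.
So cell 4 is E5 F5 Ab5.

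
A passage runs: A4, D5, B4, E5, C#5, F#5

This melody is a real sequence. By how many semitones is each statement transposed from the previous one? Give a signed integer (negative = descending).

Unit = 2 notes; the statements start on A4, B4, C#5, moving up a 2nd each time.
A4→B4 is 71 − 69 = 2 semitones.

2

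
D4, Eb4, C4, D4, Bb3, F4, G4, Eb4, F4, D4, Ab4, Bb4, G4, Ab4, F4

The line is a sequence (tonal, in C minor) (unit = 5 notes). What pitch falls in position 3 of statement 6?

Grouping in 5s, the 3rd note of each cell is C4, Eb4, G4.
Extending up a 3rd: Bb4 → D5 → F5.

F5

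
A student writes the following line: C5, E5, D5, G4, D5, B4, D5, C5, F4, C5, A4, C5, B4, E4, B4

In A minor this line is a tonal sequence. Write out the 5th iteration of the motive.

F4 A4 G4 C4 G4

Unit = 5 notes; the statements start on C5, B4, A4, moving down a 2nd each time.
Carrying on: G4 → F4.
So cell 5 is F4 A4 G4 C4 G4.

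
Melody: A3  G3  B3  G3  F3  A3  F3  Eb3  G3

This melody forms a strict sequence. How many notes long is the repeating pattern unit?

3

Try groups of 3 (3 cells in 9 notes):
A3 G3 B3 | G3 F3 A3 | F3 Eb3 G3
That's a consistent down a 2nd shift per cell, and no other grouping gives one.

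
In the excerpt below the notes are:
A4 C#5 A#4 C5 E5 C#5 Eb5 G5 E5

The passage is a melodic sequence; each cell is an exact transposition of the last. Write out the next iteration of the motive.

Gb5 Bb5 G5

The 3-note cells begin on A4, C5, Eb5 — each up a 3rd from the last.
So cell 4 is Gb5 Bb5 G5.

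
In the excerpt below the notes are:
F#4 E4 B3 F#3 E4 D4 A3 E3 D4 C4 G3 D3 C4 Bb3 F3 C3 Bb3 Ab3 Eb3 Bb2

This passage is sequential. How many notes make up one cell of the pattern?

There are 20 notes; a 4-note unit gives 5 cells:
F#4 E4 B3 F#3 | E4 D4 A3 E3 | D4 C4 G3 D3 | C4 Bb3 F3 C3 | Bb3 Ab3 Eb3 Bb2
Every group is a transposition down a 2nd of the one before; no shorter unit works.

4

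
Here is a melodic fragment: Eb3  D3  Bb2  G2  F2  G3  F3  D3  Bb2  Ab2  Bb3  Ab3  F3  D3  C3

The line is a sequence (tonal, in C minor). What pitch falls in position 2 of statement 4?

C4

Grouping in 5s, the 2nd note of each cell is D3, F3, Ab3.
Each moves up a 3rd; the next is C4.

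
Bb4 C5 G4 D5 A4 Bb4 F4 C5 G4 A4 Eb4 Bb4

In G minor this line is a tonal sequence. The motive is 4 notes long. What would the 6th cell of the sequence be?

D4 Eb4 Bb3 F4

Taking 4-note groups, the heads are Bb4, A4, G4: the pattern moves down a 2nd.
Continuing the starts: F4 → Eb4 → D4.
So cell 6 is D4 Eb4 Bb3 F4.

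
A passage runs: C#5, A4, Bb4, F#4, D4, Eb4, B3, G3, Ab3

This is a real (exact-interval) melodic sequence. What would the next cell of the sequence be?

E3 C3 Db3

With a 3-note motive the entries are C#5, F#4, B3, each down a 5th from the previous.
Statement 4 starts on E3 and keeps the same exact contour: E3 C3 Db3.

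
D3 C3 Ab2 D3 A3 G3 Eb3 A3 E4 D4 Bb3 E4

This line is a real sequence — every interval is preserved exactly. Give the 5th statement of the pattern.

F#5 E5 C5 F#5

Unit = 4 notes; the statements start on D3, A3, E4, moving up a 5th each time.
Continuing the starts: B4 → F#5.
So cell 5 is F#5 E5 C5 F#5.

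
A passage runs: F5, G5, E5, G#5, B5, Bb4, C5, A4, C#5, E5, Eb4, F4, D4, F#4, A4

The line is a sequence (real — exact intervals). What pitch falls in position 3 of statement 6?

With 5-note cells, note 3 of each statement runs E5, A4, D4.
Extending down a 5th: G3 → C3 → F2.

F2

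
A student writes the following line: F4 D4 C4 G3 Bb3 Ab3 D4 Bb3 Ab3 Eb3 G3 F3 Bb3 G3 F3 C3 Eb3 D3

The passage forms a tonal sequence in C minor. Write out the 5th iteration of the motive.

Eb3 C3 Bb2 F2 Ab2 G2

With a 6-note motive the entries are F4, D4, Bb3, each down a 3rd from the previous.
Carrying on: G3 → Eb3.
So cell 5 is Eb3 C3 Bb2 F2 Ab2 G2.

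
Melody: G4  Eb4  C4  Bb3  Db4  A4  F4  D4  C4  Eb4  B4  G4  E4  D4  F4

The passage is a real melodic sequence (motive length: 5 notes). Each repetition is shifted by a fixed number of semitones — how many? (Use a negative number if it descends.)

Taking 5-note groups, the heads are G4, A4, B4: the pattern moves up a 2nd.
G4→A4 is 69 − 67 = 2 semitones.

2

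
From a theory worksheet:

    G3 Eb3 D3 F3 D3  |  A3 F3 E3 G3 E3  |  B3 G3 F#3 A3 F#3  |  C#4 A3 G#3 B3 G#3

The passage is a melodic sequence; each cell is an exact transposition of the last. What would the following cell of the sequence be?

D#4 B3 A#3 C#4 A#3

With a 5-note motive the entries are G3, A3, B3, C#4, each up a 2nd from the previous.
So cell 5 is D#4 B3 A#3 C#4 A#3.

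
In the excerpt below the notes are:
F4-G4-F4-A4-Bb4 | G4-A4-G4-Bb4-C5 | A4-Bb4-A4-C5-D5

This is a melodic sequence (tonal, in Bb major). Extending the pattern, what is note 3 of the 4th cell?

Grouping in 5s, the 3rd note of each cell is F4, G4, A4.
From A4, up a 2nd gives Bb4.

Bb4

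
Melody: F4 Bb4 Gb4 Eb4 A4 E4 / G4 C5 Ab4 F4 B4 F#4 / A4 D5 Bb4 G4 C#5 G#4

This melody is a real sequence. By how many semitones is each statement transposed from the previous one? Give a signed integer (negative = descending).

2

Unit = 6 notes; the statements start on F4, G4, A4, moving up a 2nd each time.
F4→G4 is 67 − 65 = 2 semitones.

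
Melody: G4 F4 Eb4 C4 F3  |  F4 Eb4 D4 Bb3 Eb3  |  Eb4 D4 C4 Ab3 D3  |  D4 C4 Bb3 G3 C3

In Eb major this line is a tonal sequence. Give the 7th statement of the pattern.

Ab3 G3 F3 D3 G2

Unit = 5 notes; the statements start on G4, F4, Eb4, D4, moving down a 2nd each time.
Extending down a 2nd: C4 → Bb3 → Ab3.
Statement 7 starts on Ab3 and keeps the same diatonic contour: Ab3 G3 F3 D3 G2.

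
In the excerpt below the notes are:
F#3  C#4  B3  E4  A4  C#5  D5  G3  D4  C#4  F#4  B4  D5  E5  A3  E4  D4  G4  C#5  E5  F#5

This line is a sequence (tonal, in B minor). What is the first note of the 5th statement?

C#4

With a 7-note motive the entries are F#3, G3, A3, each up a 2nd from the previous.
Extending the heads up a 2nd: B3 → C#4.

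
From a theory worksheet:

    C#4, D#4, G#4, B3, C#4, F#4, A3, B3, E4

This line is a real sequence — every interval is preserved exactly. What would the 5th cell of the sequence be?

Taking 3-note groups, the heads are C#4, B3, A3: the pattern moves down a 2nd.
Carrying on: G3 → F3.
Statement 5 starts on F3 and keeps the same exact contour: F3 G3 C4.

F3 G3 C4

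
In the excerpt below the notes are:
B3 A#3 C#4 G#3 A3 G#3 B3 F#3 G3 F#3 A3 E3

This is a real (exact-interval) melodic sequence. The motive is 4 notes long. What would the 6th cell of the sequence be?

The 4-note cells begin on B3, A3, G3 — each down a 2nd from the last.
Extending down a 2nd: F3 → Eb3 → Db3.
So cell 6 is Db3 C3 Eb3 Bb2.

Db3 C3 Eb3 Bb2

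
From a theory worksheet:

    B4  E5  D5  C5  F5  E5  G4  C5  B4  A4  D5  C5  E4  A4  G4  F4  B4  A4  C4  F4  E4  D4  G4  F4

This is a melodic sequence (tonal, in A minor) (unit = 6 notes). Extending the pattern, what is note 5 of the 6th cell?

With 6-note cells, note 5 of each statement runs F5, D5, B4, G4.
Each moves down a 3rd. Continuing: E4 → C4.

C4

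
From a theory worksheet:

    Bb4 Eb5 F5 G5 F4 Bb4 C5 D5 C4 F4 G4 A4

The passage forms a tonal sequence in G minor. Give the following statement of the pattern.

Taking 4-note groups, the heads are Bb4, F4, C4: the pattern moves down a 4th.
From G3 the diatonic shape gives G3 C4 D4 Eb4.

G3 C4 D4 Eb4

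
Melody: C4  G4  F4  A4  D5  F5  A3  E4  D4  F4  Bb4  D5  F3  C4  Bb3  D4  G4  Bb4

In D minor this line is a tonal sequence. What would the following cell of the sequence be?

D3 A3 G3 Bb3 E4 G4

With a 6-note motive the entries are C4, A3, F3, each down a 3rd from the previous.
From D3 the diatonic shape gives D3 A3 G3 Bb3 E4 G4.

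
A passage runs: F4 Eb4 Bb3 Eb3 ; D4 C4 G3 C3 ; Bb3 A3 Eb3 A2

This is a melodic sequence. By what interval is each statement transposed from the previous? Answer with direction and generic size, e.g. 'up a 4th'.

With a 4-note motive the entries are F4, D4, Bb3, each down a 3rd from the previous.
From F4 to D4: down a 3rd.

down a 3rd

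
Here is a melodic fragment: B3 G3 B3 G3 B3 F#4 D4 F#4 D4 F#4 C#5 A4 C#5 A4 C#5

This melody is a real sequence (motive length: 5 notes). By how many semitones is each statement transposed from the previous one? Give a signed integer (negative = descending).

7

The 5-note cells begin on B3, F#4, C#5 — each up a 5th from the last.
B3→F#4 is 66 − 59 = 7 semitones.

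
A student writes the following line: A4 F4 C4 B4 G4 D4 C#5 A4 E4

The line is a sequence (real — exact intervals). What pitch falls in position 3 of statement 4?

F#4

Grouping in 3s, the 3rd note of each cell is C4, D4, E4.
One more up a 2nd gives F#4.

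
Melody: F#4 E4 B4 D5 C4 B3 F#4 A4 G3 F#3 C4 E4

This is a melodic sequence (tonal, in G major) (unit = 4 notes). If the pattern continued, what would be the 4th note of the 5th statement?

F#3

With 4-note cells, note 4 of each statement runs D5, A4, E4.
Each moves down a 4th. Continuing: B3 → F#3.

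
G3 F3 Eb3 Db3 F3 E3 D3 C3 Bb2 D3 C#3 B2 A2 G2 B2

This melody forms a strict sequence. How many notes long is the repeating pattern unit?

5

Try groups of 5 (3 cells in 15 notes):
G3 F3 Eb3 Db3 F3 | E3 D3 C3 Bb2 D3 | C#3 B2 A2 G2 B2
That's a consistent down a 3rd shift per cell, and no other grouping gives one.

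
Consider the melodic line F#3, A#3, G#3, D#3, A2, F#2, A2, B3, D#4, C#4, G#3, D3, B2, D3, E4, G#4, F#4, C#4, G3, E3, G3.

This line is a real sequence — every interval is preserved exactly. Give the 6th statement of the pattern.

Taking 7-note groups, the heads are F#3, B3, E4: the pattern moves up a 4th.
Continuing the starts: A4 → D5 → G5.
Statement 6 starts on G5 and keeps the same exact contour: G5 B5 A5 E5 Bb4 G4 Bb4.

G5 B5 A5 E5 Bb4 G4 Bb4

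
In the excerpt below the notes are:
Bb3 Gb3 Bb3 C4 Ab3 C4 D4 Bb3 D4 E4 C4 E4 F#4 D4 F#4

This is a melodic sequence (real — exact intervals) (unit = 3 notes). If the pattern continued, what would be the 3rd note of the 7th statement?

A#4

The unit is 3 notes. Position-3 pitches of the 5 shown cells: Bb3, C4, D4, E4, F#4.
Carrying that up a 2nd forward: G#4 → A#4.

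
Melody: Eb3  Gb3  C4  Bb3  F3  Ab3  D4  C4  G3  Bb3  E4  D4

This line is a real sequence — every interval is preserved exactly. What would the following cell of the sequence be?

Unit = 4 notes; the statements start on Eb3, F3, G3, moving up a 2nd each time.
Statement 4 starts on A3 and keeps the same exact contour: A3 C4 F#4 E4.

A3 C4 F#4 E4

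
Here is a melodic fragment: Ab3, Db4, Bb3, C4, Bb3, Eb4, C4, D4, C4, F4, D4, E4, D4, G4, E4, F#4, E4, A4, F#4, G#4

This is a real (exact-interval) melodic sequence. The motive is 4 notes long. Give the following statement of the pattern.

With a 4-note motive the entries are Ab3, Bb3, C4, D4, E4, each up a 2nd from the previous.
Statement 6 starts on F#4 and keeps the same exact contour: F#4 B4 G#4 A#4.

F#4 B4 G#4 A#4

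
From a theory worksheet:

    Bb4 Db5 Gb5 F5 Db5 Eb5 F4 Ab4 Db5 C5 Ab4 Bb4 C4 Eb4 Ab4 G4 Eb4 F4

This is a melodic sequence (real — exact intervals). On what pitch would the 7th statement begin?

With a 6-note motive the entries are Bb4, F4, C4, each down a 4th from the previous.
Extending the heads down a 4th: G3 → D3 → A2 → E2.

E2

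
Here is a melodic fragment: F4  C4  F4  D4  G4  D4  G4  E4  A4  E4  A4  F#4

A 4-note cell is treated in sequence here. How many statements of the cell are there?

3

12 notes in groups of 4 gives 12/4 = 3 statements.
Starts: F4, G4, A4 — each up a 2nd.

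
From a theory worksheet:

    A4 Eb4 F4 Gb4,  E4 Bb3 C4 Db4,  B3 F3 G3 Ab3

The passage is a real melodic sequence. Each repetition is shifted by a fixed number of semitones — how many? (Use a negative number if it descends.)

-5

Taking 4-note groups, the heads are A4, E4, B3: the pattern moves down a 4th.
Counting half-steps from A4 to E4: -5.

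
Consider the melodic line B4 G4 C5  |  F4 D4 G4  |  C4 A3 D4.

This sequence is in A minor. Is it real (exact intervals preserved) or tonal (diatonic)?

Every note is diatonic to A minor.
Cell 1 has -4 semitones from note 1 to 2, but cell 2 has -3 — the interval quality changes while the contour stays the same, which is the hallmark of a tonal sequence.

tonal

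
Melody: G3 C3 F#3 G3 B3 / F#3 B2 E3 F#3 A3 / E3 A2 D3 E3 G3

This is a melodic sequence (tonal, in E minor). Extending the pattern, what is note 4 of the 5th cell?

C3

Grouping in 5s, the 4th note of each cell is G3, F#3, E3.
Extending down a 2nd: D3 → C3.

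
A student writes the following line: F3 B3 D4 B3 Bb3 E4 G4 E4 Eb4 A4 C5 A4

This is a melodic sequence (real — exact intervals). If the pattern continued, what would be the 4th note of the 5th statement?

With 4-note cells, note 4 of each statement runs B3, E4, A4.
Each moves up a 4th. Continuing: D5 → G5.

G5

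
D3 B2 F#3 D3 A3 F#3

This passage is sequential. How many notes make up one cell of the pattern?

2

6 notes total. Splitting into 3 groups of 2:
D3 B2 | F#3 D3 | A3 F#3
Each cell is the previous one up a 3rd — so the unit is 2 notes.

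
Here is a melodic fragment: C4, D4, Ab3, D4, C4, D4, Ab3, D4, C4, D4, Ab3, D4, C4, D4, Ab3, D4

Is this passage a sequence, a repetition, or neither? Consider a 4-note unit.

repetition

Each 4-note cell is identical (C4 D4 Ab3 D4), restated at the same pitch.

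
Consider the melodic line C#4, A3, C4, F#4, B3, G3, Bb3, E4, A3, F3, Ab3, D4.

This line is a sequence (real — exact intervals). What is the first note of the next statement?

The 4-note cells begin on C#4, B3, A3 — each down a 2nd from the last.
One more step down a 2nd gives G3.

G3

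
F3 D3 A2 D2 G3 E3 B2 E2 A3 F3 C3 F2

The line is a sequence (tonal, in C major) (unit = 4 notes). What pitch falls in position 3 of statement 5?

The unit is 4 notes. Position-3 pitches of the 3 shown cells: A2, B2, C3.
Carrying that up a 2nd forward: D3 → E3.

E3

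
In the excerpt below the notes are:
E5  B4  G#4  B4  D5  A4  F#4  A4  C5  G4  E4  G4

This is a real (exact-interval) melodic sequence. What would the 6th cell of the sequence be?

With a 4-note motive the entries are E5, D5, C5, each down a 2nd from the previous.
Carrying on: Bb4 → Ab4 → Gb4.
So cell 6 is Gb4 Db4 Bb3 Db4.

Gb4 Db4 Bb3 Db4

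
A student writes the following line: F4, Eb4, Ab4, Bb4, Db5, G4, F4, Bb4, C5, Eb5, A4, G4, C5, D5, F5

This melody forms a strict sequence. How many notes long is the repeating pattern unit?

15 notes total. Splitting into 3 groups of 5:
F4 Eb4 Ab4 Bb4 Db5 | G4 F4 Bb4 C5 Eb5 | A4 G4 C5 D5 F5
Each cell is the previous one up a 2nd — so the unit is 5 notes.

5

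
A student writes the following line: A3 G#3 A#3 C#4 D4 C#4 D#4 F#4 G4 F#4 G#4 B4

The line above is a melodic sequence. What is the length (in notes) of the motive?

4

Try groups of 4 (3 cells in 12 notes):
A3 G#3 A#3 C#4 | D4 C#4 D#4 F#4 | G4 F#4 G#4 B4
That's a consistent up a 4th shift per cell, and no other grouping gives one.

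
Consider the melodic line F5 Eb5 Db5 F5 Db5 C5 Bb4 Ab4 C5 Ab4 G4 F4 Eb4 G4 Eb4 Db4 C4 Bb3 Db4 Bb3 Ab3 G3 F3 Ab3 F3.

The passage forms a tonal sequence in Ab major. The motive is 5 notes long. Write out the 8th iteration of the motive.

F2 Eb2 Db2 F2 Db2

The 5-note cells begin on F5, C5, G4, Db4, Ab3 — each down a 4th from the last.
Carrying on: Eb3 → Bb2 → F2.
From F2 the diatonic shape gives F2 Eb2 Db2 F2 Db2.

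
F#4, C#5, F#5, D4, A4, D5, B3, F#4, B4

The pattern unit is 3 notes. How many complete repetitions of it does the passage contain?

3

9 notes in groups of 3 gives 9/3 = 3 statements.
Starts: F#4, D4, B3 — each down a 3rd.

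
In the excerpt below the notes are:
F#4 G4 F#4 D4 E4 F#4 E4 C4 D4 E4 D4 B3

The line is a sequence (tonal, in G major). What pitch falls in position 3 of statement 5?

B3

Grouping in 4s, the 3rd note of each cell is F#4, E4, D4.
Carrying that down a 2nd forward: C4 → B3.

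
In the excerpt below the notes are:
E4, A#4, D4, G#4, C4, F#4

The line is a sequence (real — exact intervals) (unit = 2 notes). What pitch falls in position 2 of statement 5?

With 2-note cells, note 2 of each statement runs A#4, G#4, F#4.
Each moves down a 2nd. Continuing: E4 → D4.

D4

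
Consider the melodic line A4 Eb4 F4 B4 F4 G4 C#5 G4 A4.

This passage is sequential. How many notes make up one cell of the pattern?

3

There are 9 notes; a 3-note unit gives 3 cells:
A4 Eb4 F4 | B4 F4 G4 | C#5 G4 A4
Every group is a transposition up a 2nd of the one before; no shorter unit works.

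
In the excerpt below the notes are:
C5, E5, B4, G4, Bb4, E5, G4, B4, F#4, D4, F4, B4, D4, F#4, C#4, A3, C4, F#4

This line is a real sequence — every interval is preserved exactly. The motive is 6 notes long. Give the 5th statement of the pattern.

E3 G#3 D#3 B2 D3 G#3

The 6-note cells begin on C5, G4, D4 — each down a 4th from the last.
Extending down a 4th: A3 → E3.
Statement 5 starts on E3 and keeps the same exact contour: E3 G#3 D#3 B2 D3 G#3.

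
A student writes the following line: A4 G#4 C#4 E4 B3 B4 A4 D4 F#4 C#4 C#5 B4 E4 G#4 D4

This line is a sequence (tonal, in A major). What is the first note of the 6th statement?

Unit = 5 notes; the statements start on A4, B4, C#5, moving up a 2nd each time.
Extending the heads up a 2nd: D5 → E5 → F#5.

F#5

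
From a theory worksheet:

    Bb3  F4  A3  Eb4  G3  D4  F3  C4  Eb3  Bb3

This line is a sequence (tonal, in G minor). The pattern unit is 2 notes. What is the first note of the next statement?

Unit = 2 notes; the statements start on Bb3, A3, G3, F3, Eb3, moving down a 2nd each time.
One more step down a 2nd gives D3.

D3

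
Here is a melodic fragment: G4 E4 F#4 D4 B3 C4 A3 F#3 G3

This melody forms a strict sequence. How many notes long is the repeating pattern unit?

Try groups of 3 (3 cells in 9 notes):
G4 E4 F#4 | D4 B3 C4 | A3 F#3 G3
Every group is a transposition down a 4th of the one before; no shorter unit works.

3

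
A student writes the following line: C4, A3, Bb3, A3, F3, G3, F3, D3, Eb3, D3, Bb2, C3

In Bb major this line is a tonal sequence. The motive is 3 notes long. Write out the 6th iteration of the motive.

G2 Eb2 F2

With a 3-note motive the entries are C4, A3, F3, D3, each down a 3rd from the previous.
Extending down a 3rd: Bb2 → G2.
From G2 the diatonic shape gives G2 Eb2 F2.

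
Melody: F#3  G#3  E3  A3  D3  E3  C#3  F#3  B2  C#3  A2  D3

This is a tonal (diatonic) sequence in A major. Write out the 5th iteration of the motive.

Taking 4-note groups, the heads are F#3, D3, B2: the pattern moves down a 3rd.
Extending down a 3rd: G#2 → E2.
So cell 5 is E2 F#2 D2 G#2.

E2 F#2 D2 G#2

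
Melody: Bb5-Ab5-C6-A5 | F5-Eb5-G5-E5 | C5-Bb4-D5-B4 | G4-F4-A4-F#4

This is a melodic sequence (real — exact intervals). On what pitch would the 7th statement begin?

E3

The 4-note cells begin on Bb5, F5, C5, G4 — each down a 4th from the last.
Extending the heads down a 4th: D4 → A3 → E3.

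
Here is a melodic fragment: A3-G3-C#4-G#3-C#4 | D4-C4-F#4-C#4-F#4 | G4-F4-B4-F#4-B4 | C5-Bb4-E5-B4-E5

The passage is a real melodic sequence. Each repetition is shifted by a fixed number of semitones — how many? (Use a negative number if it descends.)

5

The 5-note cells begin on A3, D4, G4, C5 — each up a 4th from the last.
Counting half-steps from A3 to D4: 5.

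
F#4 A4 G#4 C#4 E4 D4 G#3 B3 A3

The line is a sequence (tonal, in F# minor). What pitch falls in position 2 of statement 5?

C#3

With 3-note cells, note 2 of each statement runs A4, E4, B3.
Each moves down a 4th. Continuing: F#3 → C#3.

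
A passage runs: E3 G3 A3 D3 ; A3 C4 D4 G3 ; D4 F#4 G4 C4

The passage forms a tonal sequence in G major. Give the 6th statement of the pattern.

The 4-note cells begin on E3, A3, D4 — each up a 4th from the last.
Extending up a 4th: G4 → C5 → F#5.
From F#5 the diatonic shape gives F#5 A5 B5 E5.

F#5 A5 B5 E5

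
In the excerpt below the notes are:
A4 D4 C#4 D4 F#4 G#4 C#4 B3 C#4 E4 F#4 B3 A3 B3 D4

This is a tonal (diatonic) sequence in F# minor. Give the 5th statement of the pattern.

D4 G#3 F#3 G#3 B3

Taking 5-note groups, the heads are A4, G#4, F#4: the pattern moves down a 2nd.
Carrying on: E4 → D4.
Statement 5 starts on D4 and keeps the same diatonic contour: D4 G#3 F#3 G#3 B3.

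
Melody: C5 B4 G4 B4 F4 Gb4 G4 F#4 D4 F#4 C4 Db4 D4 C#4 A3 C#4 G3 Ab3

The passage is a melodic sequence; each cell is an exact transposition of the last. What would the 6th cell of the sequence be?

With a 6-note motive the entries are C5, G4, D4, each down a 4th from the previous.
Continuing the starts: A3 → E3 → B2.
So cell 6 is B2 A#2 F#2 A#2 E2 F2.

B2 A#2 F#2 A#2 E2 F2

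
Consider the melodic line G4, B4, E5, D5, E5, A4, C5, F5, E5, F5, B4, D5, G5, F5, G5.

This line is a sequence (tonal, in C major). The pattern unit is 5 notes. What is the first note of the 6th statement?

Taking 5-note groups, the heads are G4, A4, B4: the pattern moves up a 2nd.
Continuing: C5 → D5 → E5. Statement 6 starts on E5.

E5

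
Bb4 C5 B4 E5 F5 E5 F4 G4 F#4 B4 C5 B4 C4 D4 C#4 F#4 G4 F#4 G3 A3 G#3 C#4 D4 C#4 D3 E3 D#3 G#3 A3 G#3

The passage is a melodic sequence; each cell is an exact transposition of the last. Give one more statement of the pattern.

A2 B2 A#2 D#3 E3 D#3

With a 6-note motive the entries are Bb4, F4, C4, G3, D3, each down a 4th from the previous.
So cell 6 is A2 B2 A#2 D#3 E3 D#3.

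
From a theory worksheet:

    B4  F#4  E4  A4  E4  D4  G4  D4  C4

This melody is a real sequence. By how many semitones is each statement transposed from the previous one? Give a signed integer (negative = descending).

Unit = 3 notes; the statements start on B4, A4, G4, moving down a 2nd each time.
B4 to A4 spans -2 semitones.

-2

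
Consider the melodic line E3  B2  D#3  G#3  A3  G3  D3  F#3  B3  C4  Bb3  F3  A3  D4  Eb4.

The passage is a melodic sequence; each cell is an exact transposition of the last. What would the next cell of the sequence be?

Db4 Ab3 C4 F4 Gb4

With a 5-note motive the entries are E3, G3, Bb3, each up a 3rd from the previous.
From Db4 the exact shape gives Db4 Ab3 C4 F4 Gb4.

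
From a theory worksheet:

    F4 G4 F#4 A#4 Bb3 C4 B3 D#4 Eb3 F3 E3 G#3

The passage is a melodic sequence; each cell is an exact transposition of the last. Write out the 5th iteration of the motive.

Db2 Eb2 D2 F#2

Taking 4-note groups, the heads are F4, Bb3, Eb3: the pattern moves down a 5th.
Extending down a 5th: Ab2 → Db2.
From Db2 the exact shape gives Db2 Eb2 D2 F#2.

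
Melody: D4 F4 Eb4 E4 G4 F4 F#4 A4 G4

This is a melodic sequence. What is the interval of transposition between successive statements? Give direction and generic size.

With a 3-note motive the entries are D4, E4, F#4, each up a 2nd from the previous.
D4 to E4 is up a 2nd.

up a 2nd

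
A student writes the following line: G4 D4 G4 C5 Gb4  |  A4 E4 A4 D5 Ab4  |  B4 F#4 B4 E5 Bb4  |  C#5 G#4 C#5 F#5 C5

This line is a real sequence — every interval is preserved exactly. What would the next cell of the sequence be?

Unit = 5 notes; the statements start on G4, A4, B4, C#5, moving up a 2nd each time.
So cell 5 is D#5 A#4 D#5 G#5 D5.

D#5 A#4 D#5 G#5 D5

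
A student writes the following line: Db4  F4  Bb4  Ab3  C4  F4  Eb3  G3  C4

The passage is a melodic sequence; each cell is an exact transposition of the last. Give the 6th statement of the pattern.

Taking 3-note groups, the heads are Db4, Ab3, Eb3: the pattern moves down a 4th.
Continuing the starts: Bb2 → F2 → C2.
Statement 6 starts on C2 and keeps the same exact contour: C2 E2 A2.

C2 E2 A2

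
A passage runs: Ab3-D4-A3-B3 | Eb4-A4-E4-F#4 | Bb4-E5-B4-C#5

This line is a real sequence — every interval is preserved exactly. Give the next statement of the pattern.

F5 B5 F#5 G#5

The 4-note cells begin on Ab3, Eb4, Bb4 — each up a 5th from the last.
So cell 4 is F5 B5 F#5 G#5.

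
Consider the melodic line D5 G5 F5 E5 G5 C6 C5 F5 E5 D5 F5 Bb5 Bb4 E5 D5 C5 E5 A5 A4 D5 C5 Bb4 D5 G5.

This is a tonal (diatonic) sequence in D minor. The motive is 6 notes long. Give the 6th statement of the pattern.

F4 Bb4 A4 G4 Bb4 E5

Unit = 6 notes; the statements start on D5, C5, Bb4, A4, moving down a 2nd each time.
Carrying on: G4 → F4.
Statement 6 starts on F4 and keeps the same diatonic contour: F4 Bb4 A4 G4 Bb4 E5.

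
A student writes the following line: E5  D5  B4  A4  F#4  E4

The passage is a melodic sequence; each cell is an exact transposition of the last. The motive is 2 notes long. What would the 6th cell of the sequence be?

D#3 C#3

Unit = 2 notes; the statements start on E5, B4, F#4, moving down a 4th each time.
Carrying on: C#4 → G#3 → D#3.
From D#3 the exact shape gives D#3 C#3.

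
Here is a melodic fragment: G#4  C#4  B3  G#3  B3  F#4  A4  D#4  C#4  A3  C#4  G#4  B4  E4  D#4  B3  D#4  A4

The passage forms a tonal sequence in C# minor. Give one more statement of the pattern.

The 6-note cells begin on G#4, A4, B4 — each up a 2nd from the last.
From C#5 the diatonic shape gives C#5 F#4 E4 C#4 E4 B4.

C#5 F#4 E4 C#4 E4 B4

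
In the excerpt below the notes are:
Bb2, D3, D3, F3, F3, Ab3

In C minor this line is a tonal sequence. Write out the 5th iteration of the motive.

The 2-note cells begin on Bb2, D3, F3 — each up a 3rd from the last.
Extending up a 3rd: Ab3 → C4.
Statement 5 starts on C4 and keeps the same diatonic contour: C4 Eb4.

C4 Eb4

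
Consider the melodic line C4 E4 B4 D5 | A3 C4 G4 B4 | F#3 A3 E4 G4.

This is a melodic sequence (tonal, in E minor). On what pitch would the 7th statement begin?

E2

Unit = 4 notes; the statements start on C4, A3, F#3, moving down a 3rd each time.
Extending the heads down a 3rd: D3 → B2 → G2 → E2.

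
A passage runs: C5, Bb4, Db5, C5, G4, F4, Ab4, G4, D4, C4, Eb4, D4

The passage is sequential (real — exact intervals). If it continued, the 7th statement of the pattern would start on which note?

The 4-note cells begin on C5, G4, D4 — each down a 4th from the last.
Continuing: A3 → E3 → B2 → F#2. Statement 7 starts on F#2.

F#2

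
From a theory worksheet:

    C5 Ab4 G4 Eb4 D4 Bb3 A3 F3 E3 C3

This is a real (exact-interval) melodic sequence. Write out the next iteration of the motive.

B2 G2

Taking 2-note groups, the heads are C5, G4, D4, A3, E3: the pattern moves down a 4th.
From B2 the exact shape gives B2 G2.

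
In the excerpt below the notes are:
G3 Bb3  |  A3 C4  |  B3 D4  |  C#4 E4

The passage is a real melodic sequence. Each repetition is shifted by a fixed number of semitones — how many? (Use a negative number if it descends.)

2

Unit = 2 notes; the statements start on G3, A3, B3, C#4, moving up a 2nd each time.
Counting half-steps from G3 to A3: 2.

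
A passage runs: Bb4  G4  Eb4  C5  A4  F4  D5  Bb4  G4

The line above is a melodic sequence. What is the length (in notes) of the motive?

3

There are 9 notes; a 3-note unit gives 3 cells:
Bb4 G4 Eb4 | C5 A4 F4 | D5 Bb4 G4
Each cell is the previous one up a 2nd — so the unit is 3 notes.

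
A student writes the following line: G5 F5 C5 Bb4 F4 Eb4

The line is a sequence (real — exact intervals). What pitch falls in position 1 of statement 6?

The unit is 2 notes. Position-1 pitches of the 3 shown cells: G5, C5, F4.
Carrying that down a 5th forward: Bb3 → Eb3 → Ab2.

Ab2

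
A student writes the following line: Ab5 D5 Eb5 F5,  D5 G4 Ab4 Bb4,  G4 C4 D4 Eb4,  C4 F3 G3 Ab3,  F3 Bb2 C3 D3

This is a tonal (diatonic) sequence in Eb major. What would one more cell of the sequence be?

Taking 4-note groups, the heads are Ab5, D5, G4, C4, F3: the pattern moves down a 5th.
So cell 6 is Bb2 Eb2 F2 G2.

Bb2 Eb2 F2 G2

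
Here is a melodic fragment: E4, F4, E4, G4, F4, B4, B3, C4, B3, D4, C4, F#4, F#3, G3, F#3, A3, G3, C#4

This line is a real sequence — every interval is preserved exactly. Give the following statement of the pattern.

With a 6-note motive the entries are E4, B3, F#3, each down a 4th from the previous.
So cell 4 is C#3 D3 C#3 E3 D3 G#3.

C#3 D3 C#3 E3 D3 G#3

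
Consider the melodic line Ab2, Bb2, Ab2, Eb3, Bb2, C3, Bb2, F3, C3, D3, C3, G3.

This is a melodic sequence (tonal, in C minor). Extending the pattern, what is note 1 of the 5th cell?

Eb3

With 4-note cells, note 1 of each statement runs Ab2, Bb2, C3.
Each moves up a 2nd. Continuing: D3 → Eb3.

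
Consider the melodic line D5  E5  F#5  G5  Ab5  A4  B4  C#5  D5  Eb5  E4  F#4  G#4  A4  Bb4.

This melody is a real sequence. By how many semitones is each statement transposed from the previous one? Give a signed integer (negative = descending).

-5

The 5-note cells begin on D5, A4, E4 — each down a 4th from the last.
Counting half-steps from D5 to A4: -5.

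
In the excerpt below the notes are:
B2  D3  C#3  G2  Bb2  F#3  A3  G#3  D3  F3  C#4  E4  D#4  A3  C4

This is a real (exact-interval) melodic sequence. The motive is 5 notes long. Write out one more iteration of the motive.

G#4 B4 A#4 E4 G4

Unit = 5 notes; the statements start on B2, F#3, C#4, moving up a 5th each time.
So cell 4 is G#4 B4 A#4 E4 G4.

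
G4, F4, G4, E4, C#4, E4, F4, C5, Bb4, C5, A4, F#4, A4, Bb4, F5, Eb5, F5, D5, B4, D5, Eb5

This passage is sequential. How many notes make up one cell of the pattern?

7

Try groups of 7 (3 cells in 21 notes):
G4 F4 G4 E4 C#4 E4 F4 | C5 Bb4 C5 A4 F#4 A4 Bb4 | F5 Eb5 F5 D5 B4 D5 Eb5
Each cell is the previous one up a 4th — so the unit is 7 notes.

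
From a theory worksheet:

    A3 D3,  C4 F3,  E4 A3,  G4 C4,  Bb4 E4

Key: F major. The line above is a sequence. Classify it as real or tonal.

tonal

Every note is diatonic to F major.
Cell 1 has -7 semitones from note 1 to 2, but cell 5 has -6 — the interval quality changes while the contour stays the same, which is the hallmark of a tonal sequence.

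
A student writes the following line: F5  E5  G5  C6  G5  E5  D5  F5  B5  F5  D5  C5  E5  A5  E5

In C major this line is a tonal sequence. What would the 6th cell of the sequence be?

A4 G4 B4 E5 B4

The 5-note cells begin on F5, E5, D5 — each down a 2nd from the last.
Continuing the starts: C5 → B4 → A4.
From A4 the diatonic shape gives A4 G4 B4 E5 B4.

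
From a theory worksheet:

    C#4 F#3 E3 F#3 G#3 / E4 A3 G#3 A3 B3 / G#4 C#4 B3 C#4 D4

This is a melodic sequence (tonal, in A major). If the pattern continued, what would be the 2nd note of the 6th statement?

With 5-note cells, note 2 of each statement runs F#3, A3, C#4.
Each moves up a 3rd. Continuing: E4 → G#4 → B4.

B4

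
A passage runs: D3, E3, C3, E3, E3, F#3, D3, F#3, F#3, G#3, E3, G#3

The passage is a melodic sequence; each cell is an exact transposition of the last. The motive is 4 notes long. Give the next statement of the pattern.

G#3 A#3 F#3 A#3

Unit = 4 notes; the statements start on D3, E3, F#3, moving up a 2nd each time.
So cell 4 is G#3 A#3 F#3 A#3.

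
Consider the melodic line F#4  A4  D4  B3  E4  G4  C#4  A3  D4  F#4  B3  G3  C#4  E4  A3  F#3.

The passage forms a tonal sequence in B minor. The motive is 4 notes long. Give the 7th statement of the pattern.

G3 B3 E3 C#3

With a 4-note motive the entries are F#4, E4, D4, C#4, each down a 2nd from the previous.
Extending down a 2nd: B3 → A3 → G3.
So cell 7 is G3 B3 E3 C#3.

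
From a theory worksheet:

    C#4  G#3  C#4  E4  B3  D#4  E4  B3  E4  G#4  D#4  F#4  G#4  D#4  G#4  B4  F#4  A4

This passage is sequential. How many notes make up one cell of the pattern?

There are 18 notes; a 6-note unit gives 3 cells:
C#4 G#3 C#4 E4 B3 D#4 | E4 B3 E4 G#4 D#4 F#4 | G#4 D#4 G#4 B4 F#4 A4
Every group is a transposition up a 3rd of the one before; no shorter unit works.

6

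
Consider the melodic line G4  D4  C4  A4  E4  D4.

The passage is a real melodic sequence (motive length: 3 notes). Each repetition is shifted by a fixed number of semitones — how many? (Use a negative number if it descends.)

With a 3-note motive the entries are G4, A4, each up a 2nd from the previous.
Counting half-steps from G4 to A4: 2.

2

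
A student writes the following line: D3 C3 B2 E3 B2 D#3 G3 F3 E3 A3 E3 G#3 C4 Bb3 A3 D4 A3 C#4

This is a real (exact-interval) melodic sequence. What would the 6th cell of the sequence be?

The 6-note cells begin on D3, G3, C4 — each up a 4th from the last.
Carrying on: F4 → Bb4 → Eb5.
From Eb5 the exact shape gives Eb5 Db5 C5 F5 C5 E5.

Eb5 Db5 C5 F5 C5 E5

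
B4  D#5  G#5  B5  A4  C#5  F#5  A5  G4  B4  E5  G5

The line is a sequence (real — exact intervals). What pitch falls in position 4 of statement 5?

Grouping in 4s, the 4th note of each cell is B5, A5, G5.
Each moves down a 2nd. Continuing: F5 → Eb5.

Eb5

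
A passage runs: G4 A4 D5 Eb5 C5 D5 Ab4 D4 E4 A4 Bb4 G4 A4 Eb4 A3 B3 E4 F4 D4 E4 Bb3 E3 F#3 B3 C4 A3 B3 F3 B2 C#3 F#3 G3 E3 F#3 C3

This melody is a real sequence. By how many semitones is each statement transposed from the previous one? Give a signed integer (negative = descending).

-5

The 7-note cells begin on G4, D4, A3, E3, B2 — each down a 4th from the last.
Counting half-steps from G4 to D4: -5.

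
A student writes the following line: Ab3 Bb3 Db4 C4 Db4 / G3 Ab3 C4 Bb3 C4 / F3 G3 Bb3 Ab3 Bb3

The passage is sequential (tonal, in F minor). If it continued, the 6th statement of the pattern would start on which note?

C3

With a 5-note motive the entries are Ab3, G3, F3, each down a 2nd from the previous.
Continuing: Eb3 → Db3 → C3. Statement 6 starts on C3.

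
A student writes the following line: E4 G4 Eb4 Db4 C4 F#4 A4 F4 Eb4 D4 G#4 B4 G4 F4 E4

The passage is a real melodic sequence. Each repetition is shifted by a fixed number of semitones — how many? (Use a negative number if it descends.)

2

Taking 5-note groups, the heads are E4, F#4, G#4: the pattern moves up a 2nd.
Counting half-steps from E4 to F#4: 2.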